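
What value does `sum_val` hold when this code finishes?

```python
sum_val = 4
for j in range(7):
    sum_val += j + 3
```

Let's trace through this code step by step.

Initialize: sum_val = 4
Entering loop: for j in range(7):

After execution: sum_val = 46
46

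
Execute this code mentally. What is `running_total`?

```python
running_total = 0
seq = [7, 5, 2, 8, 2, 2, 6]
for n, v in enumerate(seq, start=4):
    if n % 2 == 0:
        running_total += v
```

Let's trace through this code step by step.

Initialize: running_total = 0
Initialize: seq = [7, 5, 2, 8, 2, 2, 6]
Entering loop: for n, v in enumerate(seq, start=4):

After execution: running_total = 17
17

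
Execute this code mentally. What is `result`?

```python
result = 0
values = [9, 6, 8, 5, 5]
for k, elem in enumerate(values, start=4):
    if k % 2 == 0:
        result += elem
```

Let's trace through this code step by step.

Initialize: result = 0
Initialize: values = [9, 6, 8, 5, 5]
Entering loop: for k, elem in enumerate(values, start=4):

After execution: result = 22
22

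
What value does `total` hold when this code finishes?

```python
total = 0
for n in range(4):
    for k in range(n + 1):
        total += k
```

Let's trace through this code step by step.

Initialize: total = 0
Entering loop: for n in range(4):

After execution: total = 10
10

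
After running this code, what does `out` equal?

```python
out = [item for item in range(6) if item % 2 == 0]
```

Let's trace through this code step by step.

Initialize: out = [item for item in range(6) if item % 2 == 0]

After execution: out = [0, 2, 4]
[0, 2, 4]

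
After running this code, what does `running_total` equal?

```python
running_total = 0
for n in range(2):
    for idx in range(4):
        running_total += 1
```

Let's trace through this code step by step.

Initialize: running_total = 0
Entering loop: for n in range(2):

After execution: running_total = 8
8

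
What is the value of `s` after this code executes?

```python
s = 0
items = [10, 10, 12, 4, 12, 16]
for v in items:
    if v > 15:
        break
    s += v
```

Let's trace through this code step by step.

Initialize: s = 0
Initialize: items = [10, 10, 12, 4, 12, 16]
Entering loop: for v in items:

After execution: s = 48
48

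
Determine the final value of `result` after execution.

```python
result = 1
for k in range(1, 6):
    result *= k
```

Let's trace through this code step by step.

Initialize: result = 1
Entering loop: for k in range(1, 6):

After execution: result = 120
120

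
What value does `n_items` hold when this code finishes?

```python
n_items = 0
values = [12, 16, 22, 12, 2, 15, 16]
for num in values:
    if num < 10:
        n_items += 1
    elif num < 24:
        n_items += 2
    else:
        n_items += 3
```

Let's trace through this code step by step.

Initialize: n_items = 0
Initialize: values = [12, 16, 22, 12, 2, 15, 16]
Entering loop: for num in values:

After execution: n_items = 13
13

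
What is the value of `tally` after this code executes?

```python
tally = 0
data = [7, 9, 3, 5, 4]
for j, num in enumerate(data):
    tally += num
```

Let's trace through this code step by step.

Initialize: tally = 0
Initialize: data = [7, 9, 3, 5, 4]
Entering loop: for j, num in enumerate(data):

After execution: tally = 28
28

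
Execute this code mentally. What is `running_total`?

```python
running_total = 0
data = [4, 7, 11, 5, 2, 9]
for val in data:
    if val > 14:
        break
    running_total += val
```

Let's trace through this code step by step.

Initialize: running_total = 0
Initialize: data = [4, 7, 11, 5, 2, 9]
Entering loop: for val in data:

After execution: running_total = 38
38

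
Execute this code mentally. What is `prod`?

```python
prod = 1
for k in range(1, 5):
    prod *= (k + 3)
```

Let's trace through this code step by step.

Initialize: prod = 1
Entering loop: for k in range(1, 5):

After execution: prod = 840
840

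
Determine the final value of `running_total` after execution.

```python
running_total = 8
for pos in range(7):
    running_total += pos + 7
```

Let's trace through this code step by step.

Initialize: running_total = 8
Entering loop: for pos in range(7):

After execution: running_total = 78
78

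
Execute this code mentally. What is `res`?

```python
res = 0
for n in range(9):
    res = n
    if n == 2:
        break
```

Let's trace through this code step by step.

Initialize: res = 0
Entering loop: for n in range(9):

After execution: res = 2
2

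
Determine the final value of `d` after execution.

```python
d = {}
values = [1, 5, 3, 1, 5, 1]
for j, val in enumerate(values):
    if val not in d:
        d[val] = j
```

Let's trace through this code step by step.

Initialize: d = {}
Initialize: values = [1, 5, 3, 1, 5, 1]
Entering loop: for j, val in enumerate(values):

After execution: d = {1: 0, 5: 1, 3: 2}
{1: 0, 5: 1, 3: 2}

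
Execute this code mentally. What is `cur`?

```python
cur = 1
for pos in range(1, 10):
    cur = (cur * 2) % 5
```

Let's trace through this code step by step.

Initialize: cur = 1
Entering loop: for pos in range(1, 10):

After execution: cur = 2
2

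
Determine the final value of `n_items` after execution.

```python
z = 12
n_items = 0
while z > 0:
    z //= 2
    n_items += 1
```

Let's trace through this code step by step.

Initialize: z = 12
Initialize: n_items = 0
Entering loop: while z > 0:

After execution: n_items = 4
4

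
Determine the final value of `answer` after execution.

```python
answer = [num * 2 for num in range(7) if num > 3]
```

Let's trace through this code step by step.

Initialize: answer = [num * 2 for num in range(7) if num > 3]

After execution: answer = [8, 10, 12]
[8, 10, 12]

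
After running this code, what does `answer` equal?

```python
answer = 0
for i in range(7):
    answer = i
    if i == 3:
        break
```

Let's trace through this code step by step.

Initialize: answer = 0
Entering loop: for i in range(7):

After execution: answer = 3
3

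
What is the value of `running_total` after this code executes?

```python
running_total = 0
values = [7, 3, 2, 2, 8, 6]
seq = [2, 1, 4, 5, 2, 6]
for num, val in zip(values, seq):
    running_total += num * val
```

Let's trace through this code step by step.

Initialize: running_total = 0
Initialize: values = [7, 3, 2, 2, 8, 6]
Initialize: seq = [2, 1, 4, 5, 2, 6]
Entering loop: for num, val in zip(values, seq):

After execution: running_total = 87
87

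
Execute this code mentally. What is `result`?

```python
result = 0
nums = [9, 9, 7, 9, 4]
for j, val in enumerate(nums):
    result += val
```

Let's trace through this code step by step.

Initialize: result = 0
Initialize: nums = [9, 9, 7, 9, 4]
Entering loop: for j, val in enumerate(nums):

After execution: result = 38
38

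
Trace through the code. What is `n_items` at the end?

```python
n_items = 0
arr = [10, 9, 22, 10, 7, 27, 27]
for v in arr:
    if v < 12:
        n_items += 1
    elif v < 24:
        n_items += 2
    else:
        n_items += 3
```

Let's trace through this code step by step.

Initialize: n_items = 0
Initialize: arr = [10, 9, 22, 10, 7, 27, 27]
Entering loop: for v in arr:

After execution: n_items = 12
12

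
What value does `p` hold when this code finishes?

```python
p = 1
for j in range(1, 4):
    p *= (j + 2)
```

Let's trace through this code step by step.

Initialize: p = 1
Entering loop: for j in range(1, 4):

After execution: p = 60
60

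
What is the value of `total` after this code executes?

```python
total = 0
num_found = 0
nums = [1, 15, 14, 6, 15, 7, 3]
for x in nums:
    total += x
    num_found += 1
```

Let's trace through this code step by step.

Initialize: total = 0
Initialize: num_found = 0
Initialize: nums = [1, 15, 14, 6, 15, 7, 3]
Entering loop: for x in nums:

After execution: total = 61
61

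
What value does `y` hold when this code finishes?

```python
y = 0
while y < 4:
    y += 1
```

Let's trace through this code step by step.

Initialize: y = 0
Entering loop: while y < 4:

After execution: y = 4
4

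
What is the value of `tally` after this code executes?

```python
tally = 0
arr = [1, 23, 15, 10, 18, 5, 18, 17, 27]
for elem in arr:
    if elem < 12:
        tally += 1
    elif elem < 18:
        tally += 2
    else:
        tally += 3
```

Let's trace through this code step by step.

Initialize: tally = 0
Initialize: arr = [1, 23, 15, 10, 18, 5, 18, 17, 27]
Entering loop: for elem in arr:

After execution: tally = 19
19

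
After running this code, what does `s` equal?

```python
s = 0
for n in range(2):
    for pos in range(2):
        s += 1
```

Let's trace through this code step by step.

Initialize: s = 0
Entering loop: for n in range(2):

After execution: s = 4
4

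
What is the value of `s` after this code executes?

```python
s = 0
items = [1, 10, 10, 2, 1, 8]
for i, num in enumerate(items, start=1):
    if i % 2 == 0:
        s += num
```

Let's trace through this code step by step.

Initialize: s = 0
Initialize: items = [1, 10, 10, 2, 1, 8]
Entering loop: for i, num in enumerate(items, start=1):

After execution: s = 20
20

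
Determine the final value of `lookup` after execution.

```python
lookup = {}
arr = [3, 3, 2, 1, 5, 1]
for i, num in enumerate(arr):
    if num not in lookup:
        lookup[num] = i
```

Let's trace through this code step by step.

Initialize: lookup = {}
Initialize: arr = [3, 3, 2, 1, 5, 1]
Entering loop: for i, num in enumerate(arr):

After execution: lookup = {3: 0, 2: 2, 1: 3, 5: 4}
{3: 0, 2: 2, 1: 3, 5: 4}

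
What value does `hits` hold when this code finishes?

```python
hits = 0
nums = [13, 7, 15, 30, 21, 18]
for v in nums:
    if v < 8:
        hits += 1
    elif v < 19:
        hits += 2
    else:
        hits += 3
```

Let's trace through this code step by step.

Initialize: hits = 0
Initialize: nums = [13, 7, 15, 30, 21, 18]
Entering loop: for v in nums:

After execution: hits = 13
13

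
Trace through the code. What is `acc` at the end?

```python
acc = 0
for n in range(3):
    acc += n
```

Let's trace through this code step by step.

Initialize: acc = 0
Entering loop: for n in range(3):

After execution: acc = 3
3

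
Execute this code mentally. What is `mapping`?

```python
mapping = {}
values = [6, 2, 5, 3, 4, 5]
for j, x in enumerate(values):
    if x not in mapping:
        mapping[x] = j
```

Let's trace through this code step by step.

Initialize: mapping = {}
Initialize: values = [6, 2, 5, 3, 4, 5]
Entering loop: for j, x in enumerate(values):

After execution: mapping = {6: 0, 2: 1, 5: 2, 3: 3, 4: 4}
{6: 0, 2: 1, 5: 2, 3: 3, 4: 4}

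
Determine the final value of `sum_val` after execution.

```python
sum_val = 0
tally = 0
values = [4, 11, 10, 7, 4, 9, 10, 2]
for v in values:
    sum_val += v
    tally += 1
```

Let's trace through this code step by step.

Initialize: sum_val = 0
Initialize: tally = 0
Initialize: values = [4, 11, 10, 7, 4, 9, 10, 2]
Entering loop: for v in values:

After execution: sum_val = 57
57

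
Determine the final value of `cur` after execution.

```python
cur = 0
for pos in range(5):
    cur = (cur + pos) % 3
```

Let's trace through this code step by step.

Initialize: cur = 0
Entering loop: for pos in range(5):

After execution: cur = 1
1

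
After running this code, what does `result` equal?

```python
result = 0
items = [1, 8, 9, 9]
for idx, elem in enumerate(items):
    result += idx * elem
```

Let's trace through this code step by step.

Initialize: result = 0
Initialize: items = [1, 8, 9, 9]
Entering loop: for idx, elem in enumerate(items):

After execution: result = 53
53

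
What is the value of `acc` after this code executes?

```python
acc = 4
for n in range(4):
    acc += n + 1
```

Let's trace through this code step by step.

Initialize: acc = 4
Entering loop: for n in range(4):

After execution: acc = 14
14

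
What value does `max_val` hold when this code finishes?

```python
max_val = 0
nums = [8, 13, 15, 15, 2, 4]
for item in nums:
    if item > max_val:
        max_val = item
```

Let's trace through this code step by step.

Initialize: max_val = 0
Initialize: nums = [8, 13, 15, 15, 2, 4]
Entering loop: for item in nums:

After execution: max_val = 15
15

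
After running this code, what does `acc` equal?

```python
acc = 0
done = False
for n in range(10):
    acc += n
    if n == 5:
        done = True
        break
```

Let's trace through this code step by step.

Initialize: acc = 0
Initialize: done = False
Entering loop: for n in range(10):

After execution: acc = 15
15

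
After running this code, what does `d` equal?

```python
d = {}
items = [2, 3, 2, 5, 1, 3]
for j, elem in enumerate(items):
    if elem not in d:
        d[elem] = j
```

Let's trace through this code step by step.

Initialize: d = {}
Initialize: items = [2, 3, 2, 5, 1, 3]
Entering loop: for j, elem in enumerate(items):

After execution: d = {2: 0, 3: 1, 5: 3, 1: 4}
{2: 0, 3: 1, 5: 3, 1: 4}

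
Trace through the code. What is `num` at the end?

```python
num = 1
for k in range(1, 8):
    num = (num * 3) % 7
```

Let's trace through this code step by step.

Initialize: num = 1
Entering loop: for k in range(1, 8):

After execution: num = 3
3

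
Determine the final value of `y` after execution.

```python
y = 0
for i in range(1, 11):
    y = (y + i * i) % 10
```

Let's trace through this code step by step.

Initialize: y = 0
Entering loop: for i in range(1, 11):

After execution: y = 5
5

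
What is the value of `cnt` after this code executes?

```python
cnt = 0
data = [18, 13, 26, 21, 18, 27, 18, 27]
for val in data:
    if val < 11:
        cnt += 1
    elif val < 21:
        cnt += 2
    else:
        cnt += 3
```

Let's trace through this code step by step.

Initialize: cnt = 0
Initialize: data = [18, 13, 26, 21, 18, 27, 18, 27]
Entering loop: for val in data:

After execution: cnt = 20
20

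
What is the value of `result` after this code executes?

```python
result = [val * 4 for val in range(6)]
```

Let's trace through this code step by step.

Initialize: result = [val * 4 for val in range(6)]

After execution: result = [0, 4, 8, 12, 16, 20]
[0, 4, 8, 12, 16, 20]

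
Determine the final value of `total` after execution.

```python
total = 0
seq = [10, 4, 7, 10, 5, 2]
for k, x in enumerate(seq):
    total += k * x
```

Let's trace through this code step by step.

Initialize: total = 0
Initialize: seq = [10, 4, 7, 10, 5, 2]
Entering loop: for k, x in enumerate(seq):

After execution: total = 78
78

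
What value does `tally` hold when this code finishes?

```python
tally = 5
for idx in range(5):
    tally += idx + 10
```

Let's trace through this code step by step.

Initialize: tally = 5
Entering loop: for idx in range(5):

After execution: tally = 65
65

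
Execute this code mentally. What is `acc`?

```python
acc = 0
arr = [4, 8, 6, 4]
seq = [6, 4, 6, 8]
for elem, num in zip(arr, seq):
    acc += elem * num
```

Let's trace through this code step by step.

Initialize: acc = 0
Initialize: arr = [4, 8, 6, 4]
Initialize: seq = [6, 4, 6, 8]
Entering loop: for elem, num in zip(arr, seq):

After execution: acc = 124
124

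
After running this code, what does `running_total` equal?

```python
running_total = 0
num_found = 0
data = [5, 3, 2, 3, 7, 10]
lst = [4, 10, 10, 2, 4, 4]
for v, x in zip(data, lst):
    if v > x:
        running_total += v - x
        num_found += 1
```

Let's trace through this code step by step.

Initialize: running_total = 0
Initialize: num_found = 0
Initialize: data = [5, 3, 2, 3, 7, 10]
Initialize: lst = [4, 10, 10, 2, 4, 4]
Entering loop: for v, x in zip(data, lst):

After execution: running_total = 11
11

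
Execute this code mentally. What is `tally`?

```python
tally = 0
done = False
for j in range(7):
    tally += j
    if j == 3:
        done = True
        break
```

Let's trace through this code step by step.

Initialize: tally = 0
Initialize: done = False
Entering loop: for j in range(7):

After execution: tally = 6
6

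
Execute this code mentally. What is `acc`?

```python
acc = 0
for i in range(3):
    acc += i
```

Let's trace through this code step by step.

Initialize: acc = 0
Entering loop: for i in range(3):

After execution: acc = 3
3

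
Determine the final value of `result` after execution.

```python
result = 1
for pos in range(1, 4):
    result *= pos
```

Let's trace through this code step by step.

Initialize: result = 1
Entering loop: for pos in range(1, 4):

After execution: result = 6
6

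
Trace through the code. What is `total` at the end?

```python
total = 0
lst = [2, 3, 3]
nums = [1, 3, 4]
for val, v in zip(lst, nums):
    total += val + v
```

Let's trace through this code step by step.

Initialize: total = 0
Initialize: lst = [2, 3, 3]
Initialize: nums = [1, 3, 4]
Entering loop: for val, v in zip(lst, nums):

After execution: total = 16
16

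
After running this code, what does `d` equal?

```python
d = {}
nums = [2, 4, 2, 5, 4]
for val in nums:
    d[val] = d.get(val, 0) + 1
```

Let's trace through this code step by step.

Initialize: d = {}
Initialize: nums = [2, 4, 2, 5, 4]
Entering loop: for val in nums:

After execution: d = {2: 2, 4: 2, 5: 1}
{2: 2, 4: 2, 5: 1}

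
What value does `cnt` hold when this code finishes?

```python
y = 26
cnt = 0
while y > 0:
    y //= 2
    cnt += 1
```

Let's trace through this code step by step.

Initialize: y = 26
Initialize: cnt = 0
Entering loop: while y > 0:

After execution: cnt = 5
5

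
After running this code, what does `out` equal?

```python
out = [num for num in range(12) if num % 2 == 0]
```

Let's trace through this code step by step.

Initialize: out = [num for num in range(12) if num % 2 == 0]

After execution: out = [0, 2, 4, 6, 8, 10]
[0, 2, 4, 6, 8, 10]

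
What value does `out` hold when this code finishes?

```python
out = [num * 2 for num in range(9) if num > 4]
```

Let's trace through this code step by step.

Initialize: out = [num * 2 for num in range(9) if num > 4]

After execution: out = [10, 12, 14, 16]
[10, 12, 14, 16]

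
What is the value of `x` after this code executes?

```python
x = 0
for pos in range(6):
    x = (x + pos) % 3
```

Let's trace through this code step by step.

Initialize: x = 0
Entering loop: for pos in range(6):

After execution: x = 0
0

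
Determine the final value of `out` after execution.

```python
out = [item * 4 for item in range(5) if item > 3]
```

Let's trace through this code step by step.

Initialize: out = [item * 4 for item in range(5) if item > 3]

After execution: out = [16]
[16]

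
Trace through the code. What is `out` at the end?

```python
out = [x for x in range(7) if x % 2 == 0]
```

Let's trace through this code step by step.

Initialize: out = [x for x in range(7) if x % 2 == 0]

After execution: out = [0, 2, 4, 6]
[0, 2, 4, 6]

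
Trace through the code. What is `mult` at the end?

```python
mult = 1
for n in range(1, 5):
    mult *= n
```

Let's trace through this code step by step.

Initialize: mult = 1
Entering loop: for n in range(1, 5):

After execution: mult = 24
24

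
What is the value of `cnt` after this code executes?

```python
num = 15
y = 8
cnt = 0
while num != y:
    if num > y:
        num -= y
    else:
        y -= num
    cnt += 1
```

Let's trace through this code step by step.

Initialize: num = 15
Initialize: y = 8
Initialize: cnt = 0
Entering loop: while num != y:

After execution: cnt = 8
8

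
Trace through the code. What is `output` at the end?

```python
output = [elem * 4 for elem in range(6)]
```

Let's trace through this code step by step.

Initialize: output = [elem * 4 for elem in range(6)]

After execution: output = [0, 4, 8, 12, 16, 20]
[0, 4, 8, 12, 16, 20]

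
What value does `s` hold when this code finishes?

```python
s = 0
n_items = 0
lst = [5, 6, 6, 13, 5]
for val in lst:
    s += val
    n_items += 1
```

Let's trace through this code step by step.

Initialize: s = 0
Initialize: n_items = 0
Initialize: lst = [5, 6, 6, 13, 5]
Entering loop: for val in lst:

After execution: s = 35
35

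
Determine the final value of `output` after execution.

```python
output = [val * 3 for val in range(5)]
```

Let's trace through this code step by step.

Initialize: output = [val * 3 for val in range(5)]

After execution: output = [0, 3, 6, 9, 12]
[0, 3, 6, 9, 12]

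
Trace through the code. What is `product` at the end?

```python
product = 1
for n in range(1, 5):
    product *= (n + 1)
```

Let's trace through this code step by step.

Initialize: product = 1
Entering loop: for n in range(1, 5):

After execution: product = 120
120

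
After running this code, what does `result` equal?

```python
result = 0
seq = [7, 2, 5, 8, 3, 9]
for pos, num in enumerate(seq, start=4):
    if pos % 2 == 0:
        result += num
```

Let's trace through this code step by step.

Initialize: result = 0
Initialize: seq = [7, 2, 5, 8, 3, 9]
Entering loop: for pos, num in enumerate(seq, start=4):

After execution: result = 15
15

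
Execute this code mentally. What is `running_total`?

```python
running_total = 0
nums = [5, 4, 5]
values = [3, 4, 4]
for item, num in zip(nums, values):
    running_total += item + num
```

Let's trace through this code step by step.

Initialize: running_total = 0
Initialize: nums = [5, 4, 5]
Initialize: values = [3, 4, 4]
Entering loop: for item, num in zip(nums, values):

After execution: running_total = 25
25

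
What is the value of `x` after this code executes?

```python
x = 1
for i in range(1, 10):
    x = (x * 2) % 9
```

Let's trace through this code step by step.

Initialize: x = 1
Entering loop: for i in range(1, 10):

After execution: x = 8
8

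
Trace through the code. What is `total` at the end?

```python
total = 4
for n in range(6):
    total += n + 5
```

Let's trace through this code step by step.

Initialize: total = 4
Entering loop: for n in range(6):

After execution: total = 49
49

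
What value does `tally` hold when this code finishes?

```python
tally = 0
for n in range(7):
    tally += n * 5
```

Let's trace through this code step by step.

Initialize: tally = 0
Entering loop: for n in range(7):

After execution: tally = 105
105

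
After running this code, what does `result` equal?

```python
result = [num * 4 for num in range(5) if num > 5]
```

Let's trace through this code step by step.

Initialize: result = [num * 4 for num in range(5) if num > 5]

After execution: result = []
[]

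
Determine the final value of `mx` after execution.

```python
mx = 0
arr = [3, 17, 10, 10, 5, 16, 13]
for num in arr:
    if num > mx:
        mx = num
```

Let's trace through this code step by step.

Initialize: mx = 0
Initialize: arr = [3, 17, 10, 10, 5, 16, 13]
Entering loop: for num in arr:

After execution: mx = 17
17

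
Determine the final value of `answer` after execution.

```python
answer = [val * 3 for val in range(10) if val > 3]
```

Let's trace through this code step by step.

Initialize: answer = [val * 3 for val in range(10) if val > 3]

After execution: answer = [12, 15, 18, 21, 24, 27]
[12, 15, 18, 21, 24, 27]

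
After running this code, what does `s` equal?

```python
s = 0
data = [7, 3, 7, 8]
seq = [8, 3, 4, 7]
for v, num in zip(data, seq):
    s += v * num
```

Let's trace through this code step by step.

Initialize: s = 0
Initialize: data = [7, 3, 7, 8]
Initialize: seq = [8, 3, 4, 7]
Entering loop: for v, num in zip(data, seq):

After execution: s = 149
149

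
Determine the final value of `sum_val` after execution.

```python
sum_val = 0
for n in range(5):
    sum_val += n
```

Let's trace through this code step by step.

Initialize: sum_val = 0
Entering loop: for n in range(5):

After execution: sum_val = 10
10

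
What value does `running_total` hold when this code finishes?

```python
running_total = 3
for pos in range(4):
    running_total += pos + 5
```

Let's trace through this code step by step.

Initialize: running_total = 3
Entering loop: for pos in range(4):

After execution: running_total = 29
29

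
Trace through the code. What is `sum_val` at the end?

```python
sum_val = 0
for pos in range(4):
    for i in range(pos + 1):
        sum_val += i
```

Let's trace through this code step by step.

Initialize: sum_val = 0
Entering loop: for pos in range(4):

After execution: sum_val = 10
10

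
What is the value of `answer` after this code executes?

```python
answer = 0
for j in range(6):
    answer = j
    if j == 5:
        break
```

Let's trace through this code step by step.

Initialize: answer = 0
Entering loop: for j in range(6):

After execution: answer = 5
5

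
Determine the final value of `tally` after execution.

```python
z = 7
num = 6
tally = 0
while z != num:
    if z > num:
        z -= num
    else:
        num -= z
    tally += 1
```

Let's trace through this code step by step.

Initialize: z = 7
Initialize: num = 6
Initialize: tally = 0
Entering loop: while z != num:

After execution: tally = 6
6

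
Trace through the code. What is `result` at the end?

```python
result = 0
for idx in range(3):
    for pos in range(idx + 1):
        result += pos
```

Let's trace through this code step by step.

Initialize: result = 0
Entering loop: for idx in range(3):

After execution: result = 4
4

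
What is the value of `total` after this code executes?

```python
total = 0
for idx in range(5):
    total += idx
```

Let's trace through this code step by step.

Initialize: total = 0
Entering loop: for idx in range(5):

After execution: total = 10
10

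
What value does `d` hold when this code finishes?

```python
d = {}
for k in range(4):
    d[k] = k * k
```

Let's trace through this code step by step.

Initialize: d = {}
Entering loop: for k in range(4):

After execution: d = {0: 0, 1: 1, 2: 4, 3: 9}
{0: 0, 1: 1, 2: 4, 3: 9}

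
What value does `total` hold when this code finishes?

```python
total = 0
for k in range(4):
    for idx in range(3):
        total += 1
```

Let's trace through this code step by step.

Initialize: total = 0
Entering loop: for k in range(4):

After execution: total = 12
12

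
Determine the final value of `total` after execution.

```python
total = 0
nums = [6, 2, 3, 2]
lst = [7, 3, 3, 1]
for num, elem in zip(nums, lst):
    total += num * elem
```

Let's trace through this code step by step.

Initialize: total = 0
Initialize: nums = [6, 2, 3, 2]
Initialize: lst = [7, 3, 3, 1]
Entering loop: for num, elem in zip(nums, lst):

After execution: total = 59
59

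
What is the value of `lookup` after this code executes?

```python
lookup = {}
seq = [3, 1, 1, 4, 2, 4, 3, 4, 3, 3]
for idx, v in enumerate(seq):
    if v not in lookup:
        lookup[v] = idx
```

Let's trace through this code step by step.

Initialize: lookup = {}
Initialize: seq = [3, 1, 1, 4, 2, 4, 3, 4, 3, 3]
Entering loop: for idx, v in enumerate(seq):

After execution: lookup = {3: 0, 1: 1, 4: 3, 2: 4}
{3: 0, 1: 1, 4: 3, 2: 4}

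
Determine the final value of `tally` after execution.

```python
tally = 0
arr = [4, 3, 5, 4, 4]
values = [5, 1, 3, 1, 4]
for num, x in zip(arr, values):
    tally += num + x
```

Let's trace through this code step by step.

Initialize: tally = 0
Initialize: arr = [4, 3, 5, 4, 4]
Initialize: values = [5, 1, 3, 1, 4]
Entering loop: for num, x in zip(arr, values):

After execution: tally = 34
34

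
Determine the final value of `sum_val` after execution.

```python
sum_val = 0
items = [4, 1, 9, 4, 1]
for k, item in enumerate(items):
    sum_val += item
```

Let's trace through this code step by step.

Initialize: sum_val = 0
Initialize: items = [4, 1, 9, 4, 1]
Entering loop: for k, item in enumerate(items):

After execution: sum_val = 19
19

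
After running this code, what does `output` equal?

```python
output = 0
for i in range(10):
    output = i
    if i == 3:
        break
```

Let's trace through this code step by step.

Initialize: output = 0
Entering loop: for i in range(10):

After execution: output = 3
3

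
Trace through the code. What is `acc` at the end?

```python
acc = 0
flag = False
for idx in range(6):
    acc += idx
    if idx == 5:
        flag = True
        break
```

Let's trace through this code step by step.

Initialize: acc = 0
Initialize: flag = False
Entering loop: for idx in range(6):

After execution: acc = 15
15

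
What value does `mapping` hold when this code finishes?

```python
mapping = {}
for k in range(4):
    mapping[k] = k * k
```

Let's trace through this code step by step.

Initialize: mapping = {}
Entering loop: for k in range(4):

After execution: mapping = {0: 0, 1: 1, 2: 4, 3: 9}
{0: 0, 1: 1, 2: 4, 3: 9}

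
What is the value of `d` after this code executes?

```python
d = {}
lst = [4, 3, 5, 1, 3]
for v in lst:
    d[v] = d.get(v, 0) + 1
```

Let's trace through this code step by step.

Initialize: d = {}
Initialize: lst = [4, 3, 5, 1, 3]
Entering loop: for v in lst:

After execution: d = {4: 1, 3: 2, 5: 1, 1: 1}
{4: 1, 3: 2, 5: 1, 1: 1}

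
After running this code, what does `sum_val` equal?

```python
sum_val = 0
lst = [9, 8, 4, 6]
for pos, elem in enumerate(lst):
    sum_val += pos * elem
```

Let's trace through this code step by step.

Initialize: sum_val = 0
Initialize: lst = [9, 8, 4, 6]
Entering loop: for pos, elem in enumerate(lst):

After execution: sum_val = 34
34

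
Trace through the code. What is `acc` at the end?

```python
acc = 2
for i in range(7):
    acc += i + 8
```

Let's trace through this code step by step.

Initialize: acc = 2
Entering loop: for i in range(7):

After execution: acc = 79
79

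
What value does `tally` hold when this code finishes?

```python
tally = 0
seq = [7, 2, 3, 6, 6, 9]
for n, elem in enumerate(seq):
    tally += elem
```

Let's trace through this code step by step.

Initialize: tally = 0
Initialize: seq = [7, 2, 3, 6, 6, 9]
Entering loop: for n, elem in enumerate(seq):

After execution: tally = 33
33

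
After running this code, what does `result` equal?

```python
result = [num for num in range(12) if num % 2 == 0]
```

Let's trace through this code step by step.

Initialize: result = [num for num in range(12) if num % 2 == 0]

After execution: result = [0, 2, 4, 6, 8, 10]
[0, 2, 4, 6, 8, 10]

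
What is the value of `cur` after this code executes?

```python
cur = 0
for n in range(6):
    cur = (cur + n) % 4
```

Let's trace through this code step by step.

Initialize: cur = 0
Entering loop: for n in range(6):

After execution: cur = 3
3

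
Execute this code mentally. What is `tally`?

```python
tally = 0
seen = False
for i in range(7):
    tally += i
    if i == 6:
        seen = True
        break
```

Let's trace through this code step by step.

Initialize: tally = 0
Initialize: seen = False
Entering loop: for i in range(7):

After execution: tally = 21
21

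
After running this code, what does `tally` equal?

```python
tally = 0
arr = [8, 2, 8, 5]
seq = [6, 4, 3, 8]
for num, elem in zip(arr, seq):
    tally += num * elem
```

Let's trace through this code step by step.

Initialize: tally = 0
Initialize: arr = [8, 2, 8, 5]
Initialize: seq = [6, 4, 3, 8]
Entering loop: for num, elem in zip(arr, seq):

After execution: tally = 120
120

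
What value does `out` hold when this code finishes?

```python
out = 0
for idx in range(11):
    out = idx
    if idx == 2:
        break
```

Let's trace through this code step by step.

Initialize: out = 0
Entering loop: for idx in range(11):

After execution: out = 2
2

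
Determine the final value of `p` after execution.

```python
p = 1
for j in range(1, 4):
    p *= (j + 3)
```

Let's trace through this code step by step.

Initialize: p = 1
Entering loop: for j in range(1, 4):

After execution: p = 120
120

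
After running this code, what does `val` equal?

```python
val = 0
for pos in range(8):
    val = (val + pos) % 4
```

Let's trace through this code step by step.

Initialize: val = 0
Entering loop: for pos in range(8):

After execution: val = 0
0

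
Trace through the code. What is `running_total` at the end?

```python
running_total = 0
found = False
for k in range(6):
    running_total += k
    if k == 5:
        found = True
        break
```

Let's trace through this code step by step.

Initialize: running_total = 0
Initialize: found = False
Entering loop: for k in range(6):

After execution: running_total = 15
15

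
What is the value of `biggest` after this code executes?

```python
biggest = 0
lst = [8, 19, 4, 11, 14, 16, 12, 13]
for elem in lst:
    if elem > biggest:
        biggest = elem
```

Let's trace through this code step by step.

Initialize: biggest = 0
Initialize: lst = [8, 19, 4, 11, 14, 16, 12, 13]
Entering loop: for elem in lst:

After execution: biggest = 19
19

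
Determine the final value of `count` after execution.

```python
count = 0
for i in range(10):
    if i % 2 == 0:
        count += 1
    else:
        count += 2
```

Let's trace through this code step by step.

Initialize: count = 0
Entering loop: for i in range(10):

After execution: count = 15
15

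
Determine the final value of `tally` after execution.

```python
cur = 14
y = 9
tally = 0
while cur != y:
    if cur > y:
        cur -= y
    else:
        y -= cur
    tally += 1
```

Let's trace through this code step by step.

Initialize: cur = 14
Initialize: y = 9
Initialize: tally = 0
Entering loop: while cur != y:

After execution: tally = 6
6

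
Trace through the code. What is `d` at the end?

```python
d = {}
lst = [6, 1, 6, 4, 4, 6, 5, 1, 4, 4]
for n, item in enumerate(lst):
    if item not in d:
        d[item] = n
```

Let's trace through this code step by step.

Initialize: d = {}
Initialize: lst = [6, 1, 6, 4, 4, 6, 5, 1, 4, 4]
Entering loop: for n, item in enumerate(lst):

After execution: d = {6: 0, 1: 1, 4: 3, 5: 6}
{6: 0, 1: 1, 4: 3, 5: 6}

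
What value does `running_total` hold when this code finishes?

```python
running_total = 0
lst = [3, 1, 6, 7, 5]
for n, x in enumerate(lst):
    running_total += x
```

Let's trace through this code step by step.

Initialize: running_total = 0
Initialize: lst = [3, 1, 6, 7, 5]
Entering loop: for n, x in enumerate(lst):

After execution: running_total = 22
22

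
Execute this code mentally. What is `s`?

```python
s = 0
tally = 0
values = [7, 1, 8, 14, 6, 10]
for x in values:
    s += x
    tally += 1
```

Let's trace through this code step by step.

Initialize: s = 0
Initialize: tally = 0
Initialize: values = [7, 1, 8, 14, 6, 10]
Entering loop: for x in values:

After execution: s = 46
46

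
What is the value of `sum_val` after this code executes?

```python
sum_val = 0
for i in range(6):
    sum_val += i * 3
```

Let's trace through this code step by step.

Initialize: sum_val = 0
Entering loop: for i in range(6):

After execution: sum_val = 45
45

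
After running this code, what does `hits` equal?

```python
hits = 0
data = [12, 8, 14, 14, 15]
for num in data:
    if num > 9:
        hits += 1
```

Let's trace through this code step by step.

Initialize: hits = 0
Initialize: data = [12, 8, 14, 14, 15]
Entering loop: for num in data:

After execution: hits = 4
4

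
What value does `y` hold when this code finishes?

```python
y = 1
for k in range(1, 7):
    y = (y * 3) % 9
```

Let's trace through this code step by step.

Initialize: y = 1
Entering loop: for k in range(1, 7):

After execution: y = 0
0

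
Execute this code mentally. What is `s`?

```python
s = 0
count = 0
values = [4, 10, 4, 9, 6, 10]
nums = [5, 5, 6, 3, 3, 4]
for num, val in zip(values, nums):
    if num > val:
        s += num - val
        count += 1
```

Let's trace through this code step by step.

Initialize: s = 0
Initialize: count = 0
Initialize: values = [4, 10, 4, 9, 6, 10]
Initialize: nums = [5, 5, 6, 3, 3, 4]
Entering loop: for num, val in zip(values, nums):

After execution: s = 20
20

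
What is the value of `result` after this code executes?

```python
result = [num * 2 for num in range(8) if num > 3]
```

Let's trace through this code step by step.

Initialize: result = [num * 2 for num in range(8) if num > 3]

After execution: result = [8, 10, 12, 14]
[8, 10, 12, 14]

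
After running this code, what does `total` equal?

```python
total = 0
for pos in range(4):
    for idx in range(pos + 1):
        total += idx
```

Let's trace through this code step by step.

Initialize: total = 0
Entering loop: for pos in range(4):

After execution: total = 10
10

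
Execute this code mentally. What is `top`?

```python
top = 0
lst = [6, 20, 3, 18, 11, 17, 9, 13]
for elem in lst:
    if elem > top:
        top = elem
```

Let's trace through this code step by step.

Initialize: top = 0
Initialize: lst = [6, 20, 3, 18, 11, 17, 9, 13]
Entering loop: for elem in lst:

After execution: top = 20
20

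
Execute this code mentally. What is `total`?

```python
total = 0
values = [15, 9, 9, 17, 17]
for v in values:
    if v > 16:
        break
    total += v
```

Let's trace through this code step by step.

Initialize: total = 0
Initialize: values = [15, 9, 9, 17, 17]
Entering loop: for v in values:

After execution: total = 33
33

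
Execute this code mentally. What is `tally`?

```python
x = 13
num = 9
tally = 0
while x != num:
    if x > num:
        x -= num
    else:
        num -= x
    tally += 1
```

Let's trace through this code step by step.

Initialize: x = 13
Initialize: num = 9
Initialize: tally = 0
Entering loop: while x != num:

After execution: tally = 6
6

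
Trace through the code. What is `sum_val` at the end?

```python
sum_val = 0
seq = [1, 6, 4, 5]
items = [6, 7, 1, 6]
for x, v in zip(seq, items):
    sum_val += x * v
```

Let's trace through this code step by step.

Initialize: sum_val = 0
Initialize: seq = [1, 6, 4, 5]
Initialize: items = [6, 7, 1, 6]
Entering loop: for x, v in zip(seq, items):

After execution: sum_val = 82
82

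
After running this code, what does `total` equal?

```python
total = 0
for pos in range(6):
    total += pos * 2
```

Let's trace through this code step by step.

Initialize: total = 0
Entering loop: for pos in range(6):

After execution: total = 30
30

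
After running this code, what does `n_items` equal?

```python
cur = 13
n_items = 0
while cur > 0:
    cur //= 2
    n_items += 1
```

Let's trace through this code step by step.

Initialize: cur = 13
Initialize: n_items = 0
Entering loop: while cur > 0:

After execution: n_items = 4
4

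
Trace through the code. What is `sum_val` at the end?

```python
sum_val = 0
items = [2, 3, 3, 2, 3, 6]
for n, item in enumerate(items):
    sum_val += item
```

Let's trace through this code step by step.

Initialize: sum_val = 0
Initialize: items = [2, 3, 3, 2, 3, 6]
Entering loop: for n, item in enumerate(items):

After execution: sum_val = 19
19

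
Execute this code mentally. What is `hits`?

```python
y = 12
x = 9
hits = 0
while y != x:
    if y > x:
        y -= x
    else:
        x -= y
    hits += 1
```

Let's trace through this code step by step.

Initialize: y = 12
Initialize: x = 9
Initialize: hits = 0
Entering loop: while y != x:

After execution: hits = 3
3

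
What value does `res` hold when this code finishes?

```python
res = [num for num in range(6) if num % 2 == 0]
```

Let's trace through this code step by step.

Initialize: res = [num for num in range(6) if num % 2 == 0]

After execution: res = [0, 2, 4]
[0, 2, 4]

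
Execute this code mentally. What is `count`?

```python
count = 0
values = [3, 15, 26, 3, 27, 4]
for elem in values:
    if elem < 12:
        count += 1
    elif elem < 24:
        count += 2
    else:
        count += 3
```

Let's trace through this code step by step.

Initialize: count = 0
Initialize: values = [3, 15, 26, 3, 27, 4]
Entering loop: for elem in values:

After execution: count = 11
11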